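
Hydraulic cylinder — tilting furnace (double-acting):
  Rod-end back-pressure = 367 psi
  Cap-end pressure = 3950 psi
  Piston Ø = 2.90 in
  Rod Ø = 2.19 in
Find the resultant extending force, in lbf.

F ≈ 25000 lbf

Cap-side area A_cap = π/4 × (2.90 in)² = 6.605 in^2
Rod-side annular area A_ann = π/4 × (2.90² − 2.19²) = 2.838 in^2
Net thrust = P_cap·A_cap − P_rod·A_ann = 26090 lbf − 1042 lbf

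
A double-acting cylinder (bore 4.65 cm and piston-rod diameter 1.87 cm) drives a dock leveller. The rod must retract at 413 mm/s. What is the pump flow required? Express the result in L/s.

Rod-side annular area A_ann = π/4 × (4.65² − 1.87²) = 14.24 cm^2
Q = A × v

Q ≈ 0.588 L/s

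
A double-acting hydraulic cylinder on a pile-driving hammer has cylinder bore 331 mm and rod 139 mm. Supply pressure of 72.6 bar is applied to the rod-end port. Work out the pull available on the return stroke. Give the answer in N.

Rod-side annular area A_ann = π/4 × (331² − 139²) = 70870 mm^2
On retraction the pressure acts on the annular area (bore minus rod).
F = P × A_ann

F ≈ 5.15e5 N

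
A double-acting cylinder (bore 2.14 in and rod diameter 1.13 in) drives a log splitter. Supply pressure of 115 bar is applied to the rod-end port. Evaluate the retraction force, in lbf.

Rod-side annular area A_ann = π/4 × (2.14² − 1.13²) = 2.594 in^2
On retraction the pressure acts on the annular area (bore minus rod).
F = P × A_ann

F ≈ 4330 lbf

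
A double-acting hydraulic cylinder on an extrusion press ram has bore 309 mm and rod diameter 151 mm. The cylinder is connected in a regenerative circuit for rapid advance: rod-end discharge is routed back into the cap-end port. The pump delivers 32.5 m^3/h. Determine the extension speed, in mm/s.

In regeneration the rod-end outflow joins the pump flow into the cap end, so the net volume the pump must supply per unit advance equals the rod cross-section area.
Rod cross-section A_rod = π/4 × (151 mm)² = 17910 mm^2
v = Q_pump / A_rod

v ≈ 504 mm/s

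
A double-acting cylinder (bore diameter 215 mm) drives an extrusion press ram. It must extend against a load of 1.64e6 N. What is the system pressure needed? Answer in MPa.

P ≈ 45.2 MPa

Cap-side area A_cap = π/4 × (215 mm)² = 36310 mm^2
P = F / A = 1.64e6 N / A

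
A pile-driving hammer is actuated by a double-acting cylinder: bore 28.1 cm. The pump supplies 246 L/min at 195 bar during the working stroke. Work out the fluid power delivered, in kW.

W ≈ 80.0 kW

Hydraulic power = P × Q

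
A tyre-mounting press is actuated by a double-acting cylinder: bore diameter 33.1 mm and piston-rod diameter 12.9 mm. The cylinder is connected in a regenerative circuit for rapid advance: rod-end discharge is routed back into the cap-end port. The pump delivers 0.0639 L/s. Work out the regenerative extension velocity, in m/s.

In regeneration the rod-end outflow joins the pump flow into the cap end, so the net volume the pump must supply per unit advance equals the rod cross-section area.
Rod cross-section A_rod = π/4 × (12.9 mm)² = 130.7 mm^2
v = Q_pump / A_rod

v ≈ 0.489 m/s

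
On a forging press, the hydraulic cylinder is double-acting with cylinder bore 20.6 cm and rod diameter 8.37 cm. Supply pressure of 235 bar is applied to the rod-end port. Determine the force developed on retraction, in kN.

Rod-side annular area A_ann = π/4 × (20.6² − 8.37²) = 278.3 cm^2
On retraction the pressure acts on the annular area (bore minus rod).
F = P × A_ann

F ≈ 654 kN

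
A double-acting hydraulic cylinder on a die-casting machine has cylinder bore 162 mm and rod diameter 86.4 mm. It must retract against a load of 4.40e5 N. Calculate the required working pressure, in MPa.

Rod-side annular area A_ann = π/4 × (162² − 86.4²) = 14750 mm^2
Retraction: pressure acts on the annular area.
P = F / A = 4.40e5 N / A

P ≈ 29.8 MPa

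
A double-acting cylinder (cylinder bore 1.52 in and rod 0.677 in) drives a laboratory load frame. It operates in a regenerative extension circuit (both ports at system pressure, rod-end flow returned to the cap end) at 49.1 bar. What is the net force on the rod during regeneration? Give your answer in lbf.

F ≈ 256 lbf

With equal pressure on both faces, forces on the annular region cancel; the net push is pressure × rod cross-section.
Rod cross-section A_rod = π/4 × (0.677 in)² = 0.3600 in^2
F = P × A_rod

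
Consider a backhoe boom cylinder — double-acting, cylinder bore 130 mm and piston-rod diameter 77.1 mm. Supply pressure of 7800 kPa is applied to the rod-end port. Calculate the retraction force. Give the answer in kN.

F ≈ 67.1 kN

Rod-side annular area A_ann = π/4 × (130² − 77.1²) = 8605 mm^2
On retraction the pressure acts on the annular area (bore minus rod).
F = P × A_ann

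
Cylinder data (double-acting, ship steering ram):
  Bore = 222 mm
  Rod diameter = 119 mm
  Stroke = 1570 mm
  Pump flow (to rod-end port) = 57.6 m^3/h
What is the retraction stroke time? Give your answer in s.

t ≈ 2.71 s

Rod-side annular area A_ann = π/4 × (222² − 119²) = 27590 mm^2
Swept volume V = A × L; t = V / Q = A·L / Q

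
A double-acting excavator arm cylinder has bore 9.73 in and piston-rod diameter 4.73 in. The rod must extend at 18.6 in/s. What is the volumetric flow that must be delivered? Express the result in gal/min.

Cap-side area A_cap = π/4 × (9.73 in)² = 74.36 in^2
Q = A × v

Q ≈ 359 gal/min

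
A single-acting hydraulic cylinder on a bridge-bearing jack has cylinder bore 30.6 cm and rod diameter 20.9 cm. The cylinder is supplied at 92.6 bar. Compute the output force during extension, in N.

F ≈ 6.81e5 N

Cap-side area A_cap = π/4 × (30.6 cm)² = 735.4 cm^2
F = P × A_cap = 92.6 bar × A_cap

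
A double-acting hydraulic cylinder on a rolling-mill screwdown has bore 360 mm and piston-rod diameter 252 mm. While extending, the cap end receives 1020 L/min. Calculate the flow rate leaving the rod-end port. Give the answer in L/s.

Q_out ≈ 8.67 L/s

Cap-side area A_cap = π/4 × (360 mm)² = 1.018e5 mm^2
Rod-side annular area A_ann = π/4 × (360² − 252²) = 51910 mm^2
Piston speed v = Q_in/A_cap; rod-end outflow Q_out = v × A_ann = Q_in × A_ann/A_cap.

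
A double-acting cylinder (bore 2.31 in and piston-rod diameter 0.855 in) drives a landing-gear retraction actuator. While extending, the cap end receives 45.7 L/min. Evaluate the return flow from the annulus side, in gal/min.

Q_out ≈ 10.4 gal/min

Cap-side area A_cap = π/4 × (2.31 in)² = 4.191 in^2
Rod-side annular area A_ann = π/4 × (2.31² − 0.855²) = 3.617 in^2
Piston speed v = Q_in/A_cap; rod-end outflow Q_out = v × A_ann = Q_in × A_ann/A_cap.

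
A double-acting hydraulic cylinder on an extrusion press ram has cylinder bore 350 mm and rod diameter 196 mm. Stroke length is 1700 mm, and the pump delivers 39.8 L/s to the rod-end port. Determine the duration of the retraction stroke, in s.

Rod-side annular area A_ann = π/4 × (350² − 196²) = 66040 mm^2
Swept volume V = A × L; t = V / Q = A·L / Q

t ≈ 2.82 s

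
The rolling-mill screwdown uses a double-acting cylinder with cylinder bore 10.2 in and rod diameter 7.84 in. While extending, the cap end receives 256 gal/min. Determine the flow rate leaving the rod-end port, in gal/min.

Q_out ≈ 105 gal/min

Cap-side area A_cap = π/4 × (10.2 in)² = 81.71 in^2
Rod-side annular area A_ann = π/4 × (10.2² − 7.84²) = 33.44 in^2
Piston speed v = Q_in/A_cap; rod-end outflow Q_out = v × A_ann = Q_in × A_ann/A_cap.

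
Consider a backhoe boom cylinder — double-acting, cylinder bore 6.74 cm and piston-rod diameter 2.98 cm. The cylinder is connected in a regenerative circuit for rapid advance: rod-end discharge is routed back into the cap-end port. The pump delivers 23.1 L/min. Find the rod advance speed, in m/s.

In regeneration the rod-end outflow joins the pump flow into the cap end, so the net volume the pump must supply per unit advance equals the rod cross-section area.
Rod cross-section A_rod = π/4 × (2.98 cm)² = 6.975 cm^2
v = Q_pump / A_rod

v ≈ 0.552 m/s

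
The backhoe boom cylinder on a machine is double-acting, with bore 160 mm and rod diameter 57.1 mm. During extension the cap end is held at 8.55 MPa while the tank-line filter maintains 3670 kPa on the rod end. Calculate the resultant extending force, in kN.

Cap-side area A_cap = π/4 × (160 mm)² = 20110 mm^2
Rod-side annular area A_ann = π/4 × (160² − 57.1²) = 17550 mm^2
Net thrust = P_cap·A_cap − P_rod·A_ann = 171.9 kN − 64.39 kN

F ≈ 108 kN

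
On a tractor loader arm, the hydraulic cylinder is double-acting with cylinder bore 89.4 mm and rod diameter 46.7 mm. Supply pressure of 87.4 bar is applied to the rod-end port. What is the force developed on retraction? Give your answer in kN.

F ≈ 39.9 kN

Rod-side annular area A_ann = π/4 × (89.4² − 46.7²) = 4564 mm^2
On retraction the pressure acts on the annular area (bore minus rod).
F = P × A_ann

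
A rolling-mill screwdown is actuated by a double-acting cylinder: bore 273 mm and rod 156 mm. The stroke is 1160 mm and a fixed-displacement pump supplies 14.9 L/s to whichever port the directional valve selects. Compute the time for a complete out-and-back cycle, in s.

t ≈ 7.63 s

Cap-side area A_cap = π/4 × (273 mm)² = 58530 mm^2
Rod-side annular area A_ann = π/4 × (273² − 156²) = 39420 mm^2
t_ext = A_cap·L/Q = 4.557 s
t_ret = A_ann·L/Q = 3.069 s
t_cycle = t_ext + t_ret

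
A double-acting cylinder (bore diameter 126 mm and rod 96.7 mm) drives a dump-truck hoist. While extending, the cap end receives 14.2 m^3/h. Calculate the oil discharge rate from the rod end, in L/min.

Q_out ≈ 97.3 L/min

Cap-side area A_cap = π/4 × (126 mm)² = 12470 mm^2
Rod-side annular area A_ann = π/4 × (126² − 96.7²) = 5125 mm^2
Piston speed v = Q_in/A_cap; rod-end outflow Q_out = v × A_ann = Q_in × A_ann/A_cap.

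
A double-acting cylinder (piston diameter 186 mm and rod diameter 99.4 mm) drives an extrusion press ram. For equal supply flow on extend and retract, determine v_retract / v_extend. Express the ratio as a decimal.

v_ret/v_ext ≈ 1.40

Cap-side area A_cap = π/4 × (186 mm)² = 27170 mm^2
Rod-side annular area A_ann = π/4 × (186² − 99.4²) = 19410 mm^2
For equal Q, v ∝ 1/A, so v_ret/v_ext = A_cap/A_ann.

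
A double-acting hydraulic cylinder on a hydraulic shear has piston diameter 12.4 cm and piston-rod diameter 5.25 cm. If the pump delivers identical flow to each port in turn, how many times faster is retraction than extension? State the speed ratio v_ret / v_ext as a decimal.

v_ret/v_ext ≈ 1.22

Cap-side area A_cap = π/4 × (12.4 cm)² = 120.8 cm^2
Rod-side annular area A_ann = π/4 × (12.4² − 5.25²) = 99.12 cm^2
For equal Q, v ∝ 1/A, so v_ret/v_ext = A_cap/A_ann.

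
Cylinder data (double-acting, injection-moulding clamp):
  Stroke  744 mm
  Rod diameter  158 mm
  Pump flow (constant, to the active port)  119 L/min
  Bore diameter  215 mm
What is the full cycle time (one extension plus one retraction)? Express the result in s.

t ≈ 19.9 s

Cap-side area A_cap = π/4 × (215 mm)² = 36310 mm^2
Rod-side annular area A_ann = π/4 × (215² − 158²) = 16700 mm^2
t_ext = A_cap·L/Q = 13.62 s
t_ret = A_ann·L/Q = 6.264 s
t_cycle = t_ext + t_ret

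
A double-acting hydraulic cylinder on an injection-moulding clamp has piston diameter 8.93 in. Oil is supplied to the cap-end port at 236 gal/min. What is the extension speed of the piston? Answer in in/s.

Cap-side area A_cap = π/4 × (8.93 in)² = 62.63 in^2
v = Q / A

v ≈ 14.5 in/s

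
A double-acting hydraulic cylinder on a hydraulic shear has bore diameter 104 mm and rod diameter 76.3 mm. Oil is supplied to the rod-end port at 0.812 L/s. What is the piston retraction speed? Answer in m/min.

v ≈ 12.4 m/min

Rod-side annular area A_ann = π/4 × (104² − 76.3²) = 3923 mm^2
Flow into the rod-end port fills the annular volume.
v = Q / A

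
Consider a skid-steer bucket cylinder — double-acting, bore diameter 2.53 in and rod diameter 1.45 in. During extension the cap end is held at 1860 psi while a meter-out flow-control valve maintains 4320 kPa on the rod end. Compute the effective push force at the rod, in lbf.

F ≈ 7240 lbf

Cap-side area A_cap = π/4 × (2.53 in)² = 5.027 in^2
Rod-side annular area A_ann = π/4 × (2.53² − 1.45²) = 3.376 in^2
Net thrust = P_cap·A_cap − P_rod·A_ann = 9351 lbf − 2115 lbf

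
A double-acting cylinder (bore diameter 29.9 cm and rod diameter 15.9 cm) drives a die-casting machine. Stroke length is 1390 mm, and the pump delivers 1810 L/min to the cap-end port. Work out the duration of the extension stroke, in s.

Cap-side area A_cap = π/4 × (29.9 cm)² = 702.2 cm^2
Swept volume V = A × L; t = V / Q = A·L / Q

t ≈ 3.24 s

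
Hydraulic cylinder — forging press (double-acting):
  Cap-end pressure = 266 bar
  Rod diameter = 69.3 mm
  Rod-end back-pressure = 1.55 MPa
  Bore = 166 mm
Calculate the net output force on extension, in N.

F ≈ 5.48e5 N

Cap-side area A_cap = π/4 × (166 mm)² = 21640 mm^2
Rod-side annular area A_ann = π/4 × (166² − 69.3²) = 17870 mm^2
Net thrust = P_cap·A_cap − P_rod·A_ann = 5.757e5 N − 27700 N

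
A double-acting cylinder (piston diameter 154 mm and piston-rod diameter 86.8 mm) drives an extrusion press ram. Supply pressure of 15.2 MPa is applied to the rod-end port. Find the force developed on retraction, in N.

F ≈ 1.93e5 N

Rod-side annular area A_ann = π/4 × (154² − 86.8²) = 12710 mm^2
On retraction the pressure acts on the annular area (bore minus rod).
F = P × A_ann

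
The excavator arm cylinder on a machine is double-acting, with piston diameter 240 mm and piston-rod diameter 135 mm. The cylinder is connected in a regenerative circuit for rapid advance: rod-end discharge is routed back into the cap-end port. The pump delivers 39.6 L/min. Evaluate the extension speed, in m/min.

v ≈ 2.77 m/min

In regeneration the rod-end outflow joins the pump flow into the cap end, so the net volume the pump must supply per unit advance equals the rod cross-section area.
Rod cross-section A_rod = π/4 × (135 mm)² = 14310 mm^2
v = Q_pump / A_rod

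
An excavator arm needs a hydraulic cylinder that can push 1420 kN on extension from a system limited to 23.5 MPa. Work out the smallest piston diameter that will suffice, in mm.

Extension force acts on the full piston face: F = P × (π/4)D².
D = √(4F / (πP)) = √(4 × 1420 kN / (π × 23.5 MPa))

D ≈ 277 mm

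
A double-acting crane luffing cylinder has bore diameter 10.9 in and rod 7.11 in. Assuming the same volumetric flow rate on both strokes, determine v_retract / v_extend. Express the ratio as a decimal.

Cap-side area A_cap = π/4 × (10.9 in)² = 93.31 in^2
Rod-side annular area A_ann = π/4 × (10.9² − 7.11²) = 53.61 in^2
For equal Q, v ∝ 1/A, so v_ret/v_ext = A_cap/A_ann.

v_ret/v_ext ≈ 1.74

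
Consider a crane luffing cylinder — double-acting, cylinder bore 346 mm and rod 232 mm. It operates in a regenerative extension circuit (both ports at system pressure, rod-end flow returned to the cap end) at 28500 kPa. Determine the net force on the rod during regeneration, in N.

F ≈ 1.20e6 N

With equal pressure on both faces, forces on the annular region cancel; the net push is pressure × rod cross-section.
Rod cross-section A_rod = π/4 × (232 mm)² = 42270 mm^2
F = P × A_rod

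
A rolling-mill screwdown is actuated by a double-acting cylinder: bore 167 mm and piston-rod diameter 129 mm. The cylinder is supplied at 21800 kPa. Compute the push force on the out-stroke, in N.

Cap-side area A_cap = π/4 × (167 mm)² = 21900 mm^2
F = P × A_cap = 21800 kPa × A_cap

F ≈ 4.78e5 N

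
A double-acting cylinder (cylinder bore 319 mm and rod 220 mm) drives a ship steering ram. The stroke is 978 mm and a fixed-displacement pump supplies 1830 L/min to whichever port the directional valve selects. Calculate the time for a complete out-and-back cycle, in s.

Cap-side area A_cap = π/4 × (319 mm)² = 79920 mm^2
Rod-side annular area A_ann = π/4 × (319² − 220²) = 41910 mm^2
t_ext = A_cap·L/Q = 2.563 s
t_ret = A_ann·L/Q = 1.344 s
t_cycle = t_ext + t_ret

t ≈ 3.91 s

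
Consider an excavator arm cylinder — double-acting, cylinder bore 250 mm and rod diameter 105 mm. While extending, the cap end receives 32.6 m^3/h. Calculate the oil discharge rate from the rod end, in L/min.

Cap-side area A_cap = π/4 × (250 mm)² = 49090 mm^2
Rod-side annular area A_ann = π/4 × (250² − 105²) = 40430 mm^2
Piston speed v = Q_in/A_cap; rod-end outflow Q_out = v × A_ann = Q_in × A_ann/A_cap.

Q_out ≈ 447 L/min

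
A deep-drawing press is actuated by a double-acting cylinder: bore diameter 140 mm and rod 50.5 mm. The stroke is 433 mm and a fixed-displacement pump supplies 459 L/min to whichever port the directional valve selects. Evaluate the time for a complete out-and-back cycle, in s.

t ≈ 1.63 s

Cap-side area A_cap = π/4 × (140 mm)² = 15390 mm^2
Rod-side annular area A_ann = π/4 × (140² − 50.5²) = 13390 mm^2
t_ext = A_cap·L/Q = 0.8713 s
t_ret = A_ann·L/Q = 0.7579 s
t_cycle = t_ext + t_ret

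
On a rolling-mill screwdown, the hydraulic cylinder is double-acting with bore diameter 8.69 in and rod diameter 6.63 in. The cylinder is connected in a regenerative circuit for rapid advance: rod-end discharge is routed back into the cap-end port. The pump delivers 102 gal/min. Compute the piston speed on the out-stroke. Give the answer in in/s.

v ≈ 11.4 in/s

In regeneration the rod-end outflow joins the pump flow into the cap end, so the net volume the pump must supply per unit advance equals the rod cross-section area.
Rod cross-section A_rod = π/4 × (6.63 in)² = 34.52 in^2
v = Q_pump / A_rod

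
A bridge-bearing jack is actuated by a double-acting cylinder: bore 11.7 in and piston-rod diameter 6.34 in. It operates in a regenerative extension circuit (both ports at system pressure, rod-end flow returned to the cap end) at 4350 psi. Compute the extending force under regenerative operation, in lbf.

F ≈ 1.37e5 lbf

With equal pressure on both faces, forces on the annular region cancel; the net push is pressure × rod cross-section.
Rod cross-section A_rod = π/4 × (6.34 in)² = 31.57 in^2
F = P × A_rod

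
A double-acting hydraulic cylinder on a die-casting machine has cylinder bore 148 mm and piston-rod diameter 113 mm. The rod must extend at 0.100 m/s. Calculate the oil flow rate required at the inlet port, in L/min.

Cap-side area A_cap = π/4 × (148 mm)² = 17200 mm^2
Q = A × v

Q ≈ 103 L/min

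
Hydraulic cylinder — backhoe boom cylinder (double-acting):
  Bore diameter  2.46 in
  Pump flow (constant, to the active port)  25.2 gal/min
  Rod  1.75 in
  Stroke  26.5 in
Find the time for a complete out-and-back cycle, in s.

t ≈ 1.94 s

Cap-side area A_cap = π/4 × (2.46 in)² = 4.753 in^2
Rod-side annular area A_ann = π/4 × (2.46² − 1.75²) = 2.348 in^2
t_ext = A_cap·L/Q = 1.298 s
t_ret = A_ann·L/Q = 0.6412 s
t_cycle = t_ext + t_ret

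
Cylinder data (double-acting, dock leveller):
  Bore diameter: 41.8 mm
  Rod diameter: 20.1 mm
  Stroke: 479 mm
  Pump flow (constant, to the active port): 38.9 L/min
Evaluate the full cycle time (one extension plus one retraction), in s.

Cap-side area A_cap = π/4 × (41.8 mm)² = 1372 mm^2
Rod-side annular area A_ann = π/4 × (41.8² − 20.1²) = 1055 mm^2
t_ext = A_cap·L/Q = 1.014 s
t_ret = A_ann·L/Q = 0.7794 s
t_cycle = t_ext + t_ret

t ≈ 1.79 s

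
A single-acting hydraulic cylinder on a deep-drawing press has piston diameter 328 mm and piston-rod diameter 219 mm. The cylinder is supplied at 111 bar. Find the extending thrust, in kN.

Cap-side area A_cap = π/4 × (328 mm)² = 84500 mm^2
F = P × A_cap = 111 bar × A_cap

F ≈ 938 kN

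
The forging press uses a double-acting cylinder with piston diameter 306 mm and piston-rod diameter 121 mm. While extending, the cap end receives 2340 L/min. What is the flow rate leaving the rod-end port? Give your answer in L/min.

Cap-side area A_cap = π/4 × (306 mm)² = 73540 mm^2
Rod-side annular area A_ann = π/4 × (306² − 121²) = 62040 mm^2
Piston speed v = Q_in/A_cap; rod-end outflow Q_out = v × A_ann = Q_in × A_ann/A_cap.

Q_out ≈ 1970 L/min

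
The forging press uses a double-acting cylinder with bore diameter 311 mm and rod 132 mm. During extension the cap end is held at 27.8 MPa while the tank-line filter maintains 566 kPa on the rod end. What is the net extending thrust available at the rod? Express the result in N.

F ≈ 2.08e6 N

Cap-side area A_cap = π/4 × (311 mm)² = 75960 mm^2
Rod-side annular area A_ann = π/4 × (311² − 132²) = 62280 mm^2
Net thrust = P_cap·A_cap − P_rod·A_ann = 2.112e6 N − 35250 N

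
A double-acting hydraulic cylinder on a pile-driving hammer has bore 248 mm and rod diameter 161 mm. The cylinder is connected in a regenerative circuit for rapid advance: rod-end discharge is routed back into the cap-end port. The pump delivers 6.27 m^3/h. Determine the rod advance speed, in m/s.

In regeneration the rod-end outflow joins the pump flow into the cap end, so the net volume the pump must supply per unit advance equals the rod cross-section area.
Rod cross-section A_rod = π/4 × (161 mm)² = 20360 mm^2
v = Q_pump / A_rod

v ≈ 0.0856 m/s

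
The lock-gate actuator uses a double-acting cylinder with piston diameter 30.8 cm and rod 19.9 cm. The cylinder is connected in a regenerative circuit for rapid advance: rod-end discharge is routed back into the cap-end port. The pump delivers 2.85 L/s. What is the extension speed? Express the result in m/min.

In regeneration the rod-end outflow joins the pump flow into the cap end, so the net volume the pump must supply per unit advance equals the rod cross-section area.
Rod cross-section A_rod = π/4 × (19.9 cm)² = 311.0 cm^2
v = Q_pump / A_rod

v ≈ 5.50 m/min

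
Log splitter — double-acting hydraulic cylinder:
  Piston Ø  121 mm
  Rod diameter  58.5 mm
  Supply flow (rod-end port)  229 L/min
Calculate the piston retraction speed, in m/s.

Rod-side annular area A_ann = π/4 × (121² − 58.5²) = 8811 mm^2
Flow into the rod-end port fills the annular volume.
v = Q / A

v ≈ 0.433 m/s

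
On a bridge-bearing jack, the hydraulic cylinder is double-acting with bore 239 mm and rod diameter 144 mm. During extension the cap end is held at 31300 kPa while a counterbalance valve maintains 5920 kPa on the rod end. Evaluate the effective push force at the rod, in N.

Cap-side area A_cap = π/4 × (239 mm)² = 44860 mm^2
Rod-side annular area A_ann = π/4 × (239² − 144²) = 28580 mm^2
Net thrust = P_cap·A_cap − P_rod·A_ann = 1.404e6 N − 1.692e5 N

F ≈ 1.24e6 N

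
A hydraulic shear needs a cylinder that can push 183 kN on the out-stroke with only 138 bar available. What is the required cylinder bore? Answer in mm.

D ≈ 130 mm

Extension force acts on the full piston face: F = P × (π/4)D².
D = √(4F / (πP)) = √(4 × 183 kN / (π × 138 bar))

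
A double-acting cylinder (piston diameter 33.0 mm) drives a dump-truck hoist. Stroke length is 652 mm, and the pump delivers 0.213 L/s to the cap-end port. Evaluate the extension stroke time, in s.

Cap-side area A_cap = π/4 × (33.0 mm)² = 855.3 mm^2
Swept volume V = A × L; t = V / Q = A·L / Q

t ≈ 2.62 s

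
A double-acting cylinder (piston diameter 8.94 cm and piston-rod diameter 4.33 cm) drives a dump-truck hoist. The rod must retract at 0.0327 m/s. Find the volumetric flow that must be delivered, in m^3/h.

Rod-side annular area A_ann = π/4 × (8.94² − 4.33²) = 48.05 cm^2
Q = A × v

Q ≈ 0.566 m^3/h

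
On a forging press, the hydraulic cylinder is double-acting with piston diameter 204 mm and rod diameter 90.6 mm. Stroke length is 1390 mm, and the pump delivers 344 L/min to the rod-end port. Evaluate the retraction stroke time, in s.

t ≈ 6.36 s

Rod-side annular area A_ann = π/4 × (204² − 90.6²) = 26240 mm^2
Swept volume V = A × L; t = V / Q = A·L / Q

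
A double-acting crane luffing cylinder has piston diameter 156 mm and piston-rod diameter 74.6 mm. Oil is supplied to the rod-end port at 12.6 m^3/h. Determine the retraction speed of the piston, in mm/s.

Rod-side annular area A_ann = π/4 × (156² − 74.6²) = 14740 mm^2
Flow into the rod-end port fills the annular volume.
v = Q / A

v ≈ 237 mm/s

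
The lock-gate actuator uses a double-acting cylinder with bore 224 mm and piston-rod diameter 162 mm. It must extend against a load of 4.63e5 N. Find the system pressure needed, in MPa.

P ≈ 11.7 MPa

Cap-side area A_cap = π/4 × (224 mm)² = 39410 mm^2
P = F / A = 4.63e5 N / A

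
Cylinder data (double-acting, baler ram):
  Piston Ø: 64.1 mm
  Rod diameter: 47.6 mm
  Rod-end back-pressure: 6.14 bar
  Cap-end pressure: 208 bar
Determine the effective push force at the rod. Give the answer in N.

Cap-side area A_cap = π/4 × (64.1 mm)² = 3227 mm^2
Rod-side annular area A_ann = π/4 × (64.1² − 47.6²) = 1448 mm^2
Net thrust = P_cap·A_cap − P_rod·A_ann = 67120 N − 888.8 N

F ≈ 66200 N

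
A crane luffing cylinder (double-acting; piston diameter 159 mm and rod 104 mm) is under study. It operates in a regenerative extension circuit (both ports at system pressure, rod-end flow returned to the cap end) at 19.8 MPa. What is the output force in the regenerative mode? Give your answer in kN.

F ≈ 168 kN

With equal pressure on both faces, forces on the annular region cancel; the net push is pressure × rod cross-section.
Rod cross-section A_rod = π/4 × (104 mm)² = 8495 mm^2
F = P × A_rod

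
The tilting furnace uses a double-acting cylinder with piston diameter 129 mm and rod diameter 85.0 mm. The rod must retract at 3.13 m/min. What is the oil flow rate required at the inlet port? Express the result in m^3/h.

Rod-side annular area A_ann = π/4 × (129² − 85.0²) = 7395 mm^2
Q = A × v

Q ≈ 1.39 m^3/h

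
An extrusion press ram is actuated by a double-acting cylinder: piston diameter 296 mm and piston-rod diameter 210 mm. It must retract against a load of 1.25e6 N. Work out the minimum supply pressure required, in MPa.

P ≈ 36.6 MPa

Rod-side annular area A_ann = π/4 × (296² − 210²) = 34180 mm^2
Retraction: pressure acts on the annular area.
P = F / A = 1.25e6 N / A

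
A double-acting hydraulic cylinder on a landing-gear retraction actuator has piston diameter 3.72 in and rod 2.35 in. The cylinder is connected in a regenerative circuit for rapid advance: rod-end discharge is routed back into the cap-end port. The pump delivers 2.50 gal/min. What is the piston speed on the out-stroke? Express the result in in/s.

In regeneration the rod-end outflow joins the pump flow into the cap end, so the net volume the pump must supply per unit advance equals the rod cross-section area.
Rod cross-section A_rod = π/4 × (2.35 in)² = 4.337 in^2
v = Q_pump / A_rod

v ≈ 2.22 in/s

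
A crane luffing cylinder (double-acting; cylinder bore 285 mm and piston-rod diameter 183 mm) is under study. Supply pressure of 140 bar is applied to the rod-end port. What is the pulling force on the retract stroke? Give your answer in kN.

F ≈ 525 kN

Rod-side annular area A_ann = π/4 × (285² − 183²) = 37490 mm^2
On retraction the pressure acts on the annular area (bore minus rod).
F = P × A_ann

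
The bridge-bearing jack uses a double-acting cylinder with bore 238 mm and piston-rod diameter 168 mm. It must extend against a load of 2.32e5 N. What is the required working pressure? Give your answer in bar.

Cap-side area A_cap = π/4 × (238 mm)² = 44490 mm^2
P = F / A = 2.32e5 N / A

P ≈ 52.1 bar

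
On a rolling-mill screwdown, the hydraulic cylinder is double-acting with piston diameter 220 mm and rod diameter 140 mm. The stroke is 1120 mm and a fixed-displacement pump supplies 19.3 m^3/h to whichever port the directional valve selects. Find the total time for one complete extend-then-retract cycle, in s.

Cap-side area A_cap = π/4 × (220 mm)² = 38010 mm^2
Rod-side annular area A_ann = π/4 × (220² − 140²) = 22620 mm^2
t_ext = A_cap·L/Q = 7.941 s
t_ret = A_ann·L/Q = 4.725 s
t_cycle = t_ext + t_ret

t ≈ 12.7 s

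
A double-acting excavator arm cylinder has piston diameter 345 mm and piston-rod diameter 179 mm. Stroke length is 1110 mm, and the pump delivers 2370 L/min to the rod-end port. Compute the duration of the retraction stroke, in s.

Rod-side annular area A_ann = π/4 × (345² − 179²) = 68320 mm^2
Swept volume V = A × L; t = V / Q = A·L / Q

t ≈ 1.92 s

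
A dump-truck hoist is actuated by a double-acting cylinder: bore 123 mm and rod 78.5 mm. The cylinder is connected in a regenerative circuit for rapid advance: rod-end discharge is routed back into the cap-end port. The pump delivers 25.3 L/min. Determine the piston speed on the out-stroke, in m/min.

v ≈ 5.23 m/min

In regeneration the rod-end outflow joins the pump flow into the cap end, so the net volume the pump must supply per unit advance equals the rod cross-section area.
Rod cross-section A_rod = π/4 × (78.5 mm)² = 4840 mm^2
v = Q_pump / A_rod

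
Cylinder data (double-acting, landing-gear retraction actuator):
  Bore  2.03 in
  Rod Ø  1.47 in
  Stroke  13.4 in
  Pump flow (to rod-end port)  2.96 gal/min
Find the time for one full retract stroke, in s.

t ≈ 1.81 s

Rod-side annular area A_ann = π/4 × (2.03² − 1.47²) = 1.539 in^2
Swept volume V = A × L; t = V / Q = A·L / Q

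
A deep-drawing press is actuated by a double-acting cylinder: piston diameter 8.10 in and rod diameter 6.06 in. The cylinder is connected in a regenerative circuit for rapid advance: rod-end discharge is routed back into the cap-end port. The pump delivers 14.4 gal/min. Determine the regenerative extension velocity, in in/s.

In regeneration the rod-end outflow joins the pump flow into the cap end, so the net volume the pump must supply per unit advance equals the rod cross-section area.
Rod cross-section A_rod = π/4 × (6.06 in)² = 28.84 in^2
v = Q_pump / A_rod

v ≈ 1.92 in/s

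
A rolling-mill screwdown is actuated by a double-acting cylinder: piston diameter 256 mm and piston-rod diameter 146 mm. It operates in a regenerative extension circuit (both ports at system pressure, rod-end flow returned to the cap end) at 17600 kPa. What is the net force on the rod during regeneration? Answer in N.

With equal pressure on both faces, forces on the annular region cancel; the net push is pressure × rod cross-section.
Rod cross-section A_rod = π/4 × (146 mm)² = 16740 mm^2
F = P × A_rod

F ≈ 2.95e5 N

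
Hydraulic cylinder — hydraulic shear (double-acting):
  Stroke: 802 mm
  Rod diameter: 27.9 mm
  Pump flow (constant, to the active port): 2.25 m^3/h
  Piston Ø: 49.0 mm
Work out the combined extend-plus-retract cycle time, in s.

Cap-side area A_cap = π/4 × (49.0 mm)² = 1886 mm^2
Rod-side annular area A_ann = π/4 × (49.0² − 27.9²) = 1274 mm^2
t_ext = A_cap·L/Q = 2.420 s
t_ret = A_ann·L/Q = 1.635 s
t_cycle = t_ext + t_ret

t ≈ 4.06 s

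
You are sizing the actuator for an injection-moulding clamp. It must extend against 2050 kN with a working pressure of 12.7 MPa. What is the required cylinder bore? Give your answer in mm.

Extension force acts on the full piston face: F = P × (π/4)D².
D = √(4F / (πP)) = √(4 × 2050 kN / (π × 12.7 MPa))

D ≈ 453 mm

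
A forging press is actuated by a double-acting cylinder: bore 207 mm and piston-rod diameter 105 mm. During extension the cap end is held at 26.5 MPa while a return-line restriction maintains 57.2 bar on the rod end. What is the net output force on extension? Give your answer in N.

Cap-side area A_cap = π/4 × (207 mm)² = 33650 mm^2
Rod-side annular area A_ann = π/4 × (207² − 105²) = 24990 mm^2
Net thrust = P_cap·A_cap − P_rod·A_ann = 8.918e5 N − 1.430e5 N

F ≈ 7.49e5 N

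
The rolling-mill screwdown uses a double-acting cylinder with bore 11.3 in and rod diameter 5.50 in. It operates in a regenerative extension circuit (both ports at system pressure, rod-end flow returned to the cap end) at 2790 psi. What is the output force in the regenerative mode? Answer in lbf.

With equal pressure on both faces, forces on the annular region cancel; the net push is pressure × rod cross-section.
Rod cross-section A_rod = π/4 × (5.50 in)² = 23.76 in^2
F = P × A_rod

F ≈ 66300 lbf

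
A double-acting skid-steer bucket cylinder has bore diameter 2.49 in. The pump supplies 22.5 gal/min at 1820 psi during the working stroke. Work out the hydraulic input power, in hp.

W ≈ 23.9 hp

Hydraulic power = P × Q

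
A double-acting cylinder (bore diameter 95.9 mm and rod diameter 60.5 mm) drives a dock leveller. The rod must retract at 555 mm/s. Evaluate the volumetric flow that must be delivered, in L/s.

Q ≈ 2.41 L/s

Rod-side annular area A_ann = π/4 × (95.9² − 60.5²) = 4348 mm^2
Q = A × v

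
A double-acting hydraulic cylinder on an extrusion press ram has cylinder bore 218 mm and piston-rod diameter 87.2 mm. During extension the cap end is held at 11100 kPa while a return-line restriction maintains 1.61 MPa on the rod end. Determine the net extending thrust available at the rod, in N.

Cap-side area A_cap = π/4 × (218 mm)² = 37330 mm^2
Rod-side annular area A_ann = π/4 × (218² − 87.2²) = 31350 mm^2
Net thrust = P_cap·A_cap − P_rod·A_ann = 4.143e5 N − 50480 N

F ≈ 3.64e5 N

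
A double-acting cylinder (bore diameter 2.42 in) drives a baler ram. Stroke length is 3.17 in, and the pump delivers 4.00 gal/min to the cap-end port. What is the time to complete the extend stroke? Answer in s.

t ≈ 0.947 s

Cap-side area A_cap = π/4 × (2.42 in)² = 4.600 in^2
Swept volume V = A × L; t = V / Q = A·L / Q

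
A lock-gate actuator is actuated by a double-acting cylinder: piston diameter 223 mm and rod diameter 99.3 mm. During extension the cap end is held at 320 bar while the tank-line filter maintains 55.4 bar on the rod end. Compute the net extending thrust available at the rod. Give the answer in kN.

F ≈ 1080 kN

Cap-side area A_cap = π/4 × (223 mm)² = 39060 mm^2
Rod-side annular area A_ann = π/4 × (223² − 99.3²) = 31310 mm^2
Net thrust = P_cap·A_cap − P_rod·A_ann = 1250 kN − 173.5 kN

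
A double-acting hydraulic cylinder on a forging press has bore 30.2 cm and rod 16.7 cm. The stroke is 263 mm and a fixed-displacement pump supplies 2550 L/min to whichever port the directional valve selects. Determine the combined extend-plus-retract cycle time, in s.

Cap-side area A_cap = π/4 × (30.2 cm)² = 716.3 cm^2
Rod-side annular area A_ann = π/4 × (30.2² − 16.7²) = 497.3 cm^2
t_ext = A_cap·L/Q = 0.4433 s
t_ret = A_ann·L/Q = 0.3077 s
t_cycle = t_ext + t_ret

t ≈ 0.751 s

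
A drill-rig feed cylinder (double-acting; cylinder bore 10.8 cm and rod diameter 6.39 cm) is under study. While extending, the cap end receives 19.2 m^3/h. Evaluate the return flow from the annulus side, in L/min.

Cap-side area A_cap = π/4 × (10.8 cm)² = 91.61 cm^2
Rod-side annular area A_ann = π/4 × (10.8² − 6.39²) = 59.54 cm^2
Piston speed v = Q_in/A_cap; rod-end outflow Q_out = v × A_ann = Q_in × A_ann/A_cap.

Q_out ≈ 208 L/min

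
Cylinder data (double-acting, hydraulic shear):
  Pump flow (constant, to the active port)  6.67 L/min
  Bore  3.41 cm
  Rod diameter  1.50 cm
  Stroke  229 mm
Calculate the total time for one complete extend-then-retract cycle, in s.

t ≈ 3.40 s

Cap-side area A_cap = π/4 × (3.41 cm)² = 9.133 cm^2
Rod-side annular area A_ann = π/4 × (3.41² − 1.50²) = 7.366 cm^2
t_ext = A_cap·L/Q = 1.881 s
t_ret = A_ann·L/Q = 1.517 s
t_cycle = t_ext + t_ret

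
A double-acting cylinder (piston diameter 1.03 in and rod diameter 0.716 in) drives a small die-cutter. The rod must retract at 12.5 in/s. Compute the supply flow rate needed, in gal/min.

Q ≈ 1.40 gal/min

Rod-side annular area A_ann = π/4 × (1.03² − 0.716²) = 0.4306 in^2
Q = A × v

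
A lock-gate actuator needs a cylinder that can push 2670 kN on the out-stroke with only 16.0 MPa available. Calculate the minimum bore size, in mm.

D ≈ 461 mm

Extension force acts on the full piston face: F = P × (π/4)D².
D = √(4F / (πP)) = √(4 × 2670 kN / (π × 16.0 MPa))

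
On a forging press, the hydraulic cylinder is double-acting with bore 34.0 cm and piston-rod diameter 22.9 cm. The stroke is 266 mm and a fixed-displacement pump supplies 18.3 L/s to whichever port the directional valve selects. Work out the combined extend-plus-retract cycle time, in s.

t ≈ 2.04 s

Cap-side area A_cap = π/4 × (34.0 cm)² = 907.9 cm^2
Rod-side annular area A_ann = π/4 × (34.0² − 22.9²) = 496.0 cm^2
t_ext = A_cap·L/Q = 1.320 s
t_ret = A_ann·L/Q = 0.7210 s
t_cycle = t_ext + t_ret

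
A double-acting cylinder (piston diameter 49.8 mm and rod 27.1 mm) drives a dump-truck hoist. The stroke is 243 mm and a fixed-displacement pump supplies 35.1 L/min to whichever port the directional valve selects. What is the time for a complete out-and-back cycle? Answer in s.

Cap-side area A_cap = π/4 × (49.8 mm)² = 1948 mm^2
Rod-side annular area A_ann = π/4 × (49.8² − 27.1²) = 1371 mm^2
t_ext = A_cap·L/Q = 0.8091 s
t_ret = A_ann·L/Q = 0.5695 s
t_cycle = t_ext + t_ret

t ≈ 1.38 s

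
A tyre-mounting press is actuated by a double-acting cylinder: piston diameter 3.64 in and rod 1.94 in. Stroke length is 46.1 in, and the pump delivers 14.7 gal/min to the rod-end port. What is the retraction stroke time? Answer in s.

Rod-side annular area A_ann = π/4 × (3.64² − 1.94²) = 7.450 in^2
Swept volume V = A × L; t = V / Q = A·L / Q

t ≈ 6.07 s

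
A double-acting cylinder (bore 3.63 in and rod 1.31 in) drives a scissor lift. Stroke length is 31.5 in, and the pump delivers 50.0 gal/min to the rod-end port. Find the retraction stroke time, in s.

t ≈ 1.47 s

Rod-side annular area A_ann = π/4 × (3.63² − 1.31²) = 9.001 in^2
Swept volume V = A × L; t = V / Q = A·L / Q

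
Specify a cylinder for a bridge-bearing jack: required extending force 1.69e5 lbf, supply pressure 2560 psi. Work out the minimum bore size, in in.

Extension force acts on the full piston face: F = P × (π/4)D².
D = √(4F / (πP)) = √(4 × 1.69e5 lbf / (π × 2560 psi))

D ≈ 9.17 in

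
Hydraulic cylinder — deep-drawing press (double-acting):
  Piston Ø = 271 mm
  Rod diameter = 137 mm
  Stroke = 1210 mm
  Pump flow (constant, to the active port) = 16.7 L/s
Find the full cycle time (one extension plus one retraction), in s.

t ≈ 7.29 s

Cap-side area A_cap = π/4 × (271 mm)² = 57680 mm^2
Rod-side annular area A_ann = π/4 × (271² − 137²) = 42940 mm^2
t_ext = A_cap·L/Q = 4.179 s
t_ret = A_ann·L/Q = 3.111 s
t_cycle = t_ext + t_ret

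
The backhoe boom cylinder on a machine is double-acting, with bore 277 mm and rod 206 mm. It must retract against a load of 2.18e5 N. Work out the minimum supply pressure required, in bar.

Rod-side annular area A_ann = π/4 × (277² − 206²) = 26930 mm^2
Retraction: pressure acts on the annular area.
P = F / A = 2.18e5 N / A

P ≈ 80.9 bar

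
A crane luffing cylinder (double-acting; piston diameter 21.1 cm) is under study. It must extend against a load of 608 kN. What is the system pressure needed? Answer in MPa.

P ≈ 17.4 MPa

Cap-side area A_cap = π/4 × (21.1 cm)² = 349.7 cm^2
P = F / A = 608 kN / A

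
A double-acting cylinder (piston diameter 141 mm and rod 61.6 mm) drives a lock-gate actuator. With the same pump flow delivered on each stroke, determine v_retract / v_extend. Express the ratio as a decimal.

Cap-side area A_cap = π/4 × (141 mm)² = 15610 mm^2
Rod-side annular area A_ann = π/4 × (141² − 61.6²) = 12630 mm^2
For equal Q, v ∝ 1/A, so v_ret/v_ext = A_cap/A_ann.

v_ret/v_ext ≈ 1.24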